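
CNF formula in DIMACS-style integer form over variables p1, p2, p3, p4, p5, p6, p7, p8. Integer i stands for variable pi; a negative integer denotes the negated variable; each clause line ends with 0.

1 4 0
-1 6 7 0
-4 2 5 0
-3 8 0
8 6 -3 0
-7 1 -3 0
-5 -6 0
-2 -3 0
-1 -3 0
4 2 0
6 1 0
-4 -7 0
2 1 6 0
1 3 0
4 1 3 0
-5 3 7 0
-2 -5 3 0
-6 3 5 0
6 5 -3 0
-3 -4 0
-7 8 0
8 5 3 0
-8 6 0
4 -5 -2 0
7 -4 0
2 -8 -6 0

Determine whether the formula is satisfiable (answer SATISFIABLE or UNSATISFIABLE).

UNSATISFIABLE

p3 = True:
  propagation gives p8=True, p2=False, p1=False, p4=True; an empty clause results — contradiction.
p3 = False:
  p5 = True:
    propagation gives p6=False, p7=True, p4=False, p2=True; an empty clause results — contradiction.
  p5 = False:
    propagation gives p6=False, p7=True, p4=False, p2=True; an empty clause results — contradiction.
Every branch closes, so no satisfying assignment exists.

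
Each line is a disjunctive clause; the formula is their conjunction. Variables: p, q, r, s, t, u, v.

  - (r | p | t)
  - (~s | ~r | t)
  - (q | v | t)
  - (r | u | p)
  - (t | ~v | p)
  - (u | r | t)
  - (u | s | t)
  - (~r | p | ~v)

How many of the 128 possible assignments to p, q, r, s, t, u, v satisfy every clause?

Case analysis on t and r:
  t=1, r=1: q, s, u free; 3 ways for (p,v) × 2^3 = 24.
  t=1, r=0: q, s, v free; 3 ways for (p,u) × 2^3 = 24.
  t=0, r=1: remaining (p,q,s,u,v) ∈ {(0,1,0,1,0); (1,0,0,1,1); (1,1,0,1,0); (1,1,0,1,1)} — 4.
  t=0, r=0: s free; 3 ways for (p,q,u,v) × 2^1 = 6.
Total: 24 + 24 + 4 + 6 = 58.

58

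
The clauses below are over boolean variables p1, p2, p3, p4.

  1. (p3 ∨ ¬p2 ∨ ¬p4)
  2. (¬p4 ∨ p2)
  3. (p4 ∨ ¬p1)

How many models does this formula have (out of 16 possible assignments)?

6

The models are:
  p1=0 p2=0 p3=0 p4=0
  p1=0 p2=0 p3=1 p4=0
  p1=0 p2=1 p3=0 p4=0
  p1=0 p2=1 p3=1 p4=0
  p1=0 p2=1 p3=1 p4=1
  p1=1 p2=1 p3=1 p4=1
That's 6 in total.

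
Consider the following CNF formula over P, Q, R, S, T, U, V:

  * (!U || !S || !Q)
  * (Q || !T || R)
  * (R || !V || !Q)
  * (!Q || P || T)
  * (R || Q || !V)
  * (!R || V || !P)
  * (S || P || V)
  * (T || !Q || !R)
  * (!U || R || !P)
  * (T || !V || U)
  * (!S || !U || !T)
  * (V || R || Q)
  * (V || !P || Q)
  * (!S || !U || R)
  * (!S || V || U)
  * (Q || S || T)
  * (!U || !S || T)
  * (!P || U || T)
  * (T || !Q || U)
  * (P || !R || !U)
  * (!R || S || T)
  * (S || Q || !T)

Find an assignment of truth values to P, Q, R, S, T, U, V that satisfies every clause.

P = True, Q = True, R = True, S = False, T = True, U = True, V = True

Try P = True.
Set Q = True and propagate.
Branch on R: take R = True.
  then V is forced to True.
  then T is forced to True.
The remaining clauses are satisfied by S = False, U = True.
Every clause has at least one true literal under this assignment.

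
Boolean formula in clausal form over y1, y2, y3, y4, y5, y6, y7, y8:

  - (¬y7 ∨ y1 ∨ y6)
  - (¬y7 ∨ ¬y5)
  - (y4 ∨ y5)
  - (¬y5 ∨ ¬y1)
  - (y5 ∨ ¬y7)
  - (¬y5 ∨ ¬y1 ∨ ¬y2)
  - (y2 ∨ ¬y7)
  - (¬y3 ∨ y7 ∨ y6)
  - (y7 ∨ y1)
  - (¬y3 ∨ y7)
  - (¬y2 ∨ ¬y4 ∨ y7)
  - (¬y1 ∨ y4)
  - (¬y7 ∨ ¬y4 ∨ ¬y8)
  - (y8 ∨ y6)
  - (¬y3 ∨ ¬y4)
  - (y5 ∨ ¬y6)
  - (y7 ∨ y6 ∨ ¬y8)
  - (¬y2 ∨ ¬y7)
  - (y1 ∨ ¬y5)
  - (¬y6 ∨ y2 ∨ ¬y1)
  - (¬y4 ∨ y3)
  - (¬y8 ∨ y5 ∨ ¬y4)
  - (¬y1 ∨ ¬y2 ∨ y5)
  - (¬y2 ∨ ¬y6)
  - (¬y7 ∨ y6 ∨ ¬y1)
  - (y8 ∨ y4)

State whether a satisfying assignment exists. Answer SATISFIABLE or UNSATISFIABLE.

y7 = True:
  propagation gives y5=False; an empty clause results — contradiction.
y7 = False:
  propagation gives y1=True, y5=False, y4=True, y3=False; an empty clause results — contradiction.
Every branch closes, so no satisfying assignment exists.

UNSATISFIABLE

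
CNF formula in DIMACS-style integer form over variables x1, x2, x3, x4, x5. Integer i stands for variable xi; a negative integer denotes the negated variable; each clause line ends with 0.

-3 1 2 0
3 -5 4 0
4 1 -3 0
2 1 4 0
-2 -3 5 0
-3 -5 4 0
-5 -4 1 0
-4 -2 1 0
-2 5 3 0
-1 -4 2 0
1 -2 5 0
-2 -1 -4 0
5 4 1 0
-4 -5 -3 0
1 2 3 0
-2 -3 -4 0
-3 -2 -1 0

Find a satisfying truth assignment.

x1=True  x2=False  x3=False  x4=False  x5=False

Check each clause:
  1. {x1, ¬x3, x2} — x1 is true.
  2. {x4, ¬x5, x3} — ¬x5 is true.
  3. {x4, x1, ¬x3} — x1 is true.
  4. {x4, x1, x2} — x1 is true.
  5. {x5, ¬x2, ¬x3} — ¬x3 is true.
  6. {x4, ¬x3, ¬x5} — ¬x5 is true.
  7. {¬x4, x1, ¬x5} — x1 is true.
  8. {¬x2, x1, ¬x4} — x1 is true.
  9. {¬x2, x5, x3} — ¬x2 is true.
  10. {¬x4, ¬x1, x2} — ¬x4 is true.
  11. {x1, ¬x2, x5} — x1 is true.
  12. {¬x1, ¬x2, ¬x4} — ¬x4 is true.
  13. {x4, x1, x5} — x1 is true.
  14. {¬x4, ¬x5, ¬x3} — ¬x5 is true.
  15. {x2, x3, x1} — x1 is true.
  16. {¬x4, ¬x3, ¬x2} — ¬x4 is true.
  17. {¬x3, ¬x1, ¬x2} — ¬x3 is true.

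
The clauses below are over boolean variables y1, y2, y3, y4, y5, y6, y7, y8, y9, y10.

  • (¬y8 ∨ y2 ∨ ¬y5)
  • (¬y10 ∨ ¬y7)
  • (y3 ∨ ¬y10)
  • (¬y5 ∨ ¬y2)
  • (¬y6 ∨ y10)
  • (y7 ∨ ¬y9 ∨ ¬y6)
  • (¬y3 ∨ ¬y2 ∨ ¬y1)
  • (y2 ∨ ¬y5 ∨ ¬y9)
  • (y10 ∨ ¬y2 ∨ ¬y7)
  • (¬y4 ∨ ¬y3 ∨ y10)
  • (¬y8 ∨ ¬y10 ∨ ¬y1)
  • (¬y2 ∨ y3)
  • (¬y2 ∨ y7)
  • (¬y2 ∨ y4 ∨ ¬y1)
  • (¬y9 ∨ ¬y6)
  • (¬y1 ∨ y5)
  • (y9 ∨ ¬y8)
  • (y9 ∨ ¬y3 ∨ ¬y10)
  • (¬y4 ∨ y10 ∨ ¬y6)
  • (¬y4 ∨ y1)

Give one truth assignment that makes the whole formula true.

y1 = False  y2 = False  y3 = True  y4 = False  y5 = False  y6 = False  y7 = False  y8 = False  y9 = False  y10 = False

Pure literal: y6 appears only negated; assign y6 = False.
Pure literal: y8 appears only negated; assign y8 = False.
Set y1 = False and propagate.
  then y4 is forced to False.
Branch on y2: take y2 = False.
Try y3 = True.
For the remaining variables, y5 = False, y7 = False, y9 = False, y10 = False works.
Every clause has at least one true literal under this assignment.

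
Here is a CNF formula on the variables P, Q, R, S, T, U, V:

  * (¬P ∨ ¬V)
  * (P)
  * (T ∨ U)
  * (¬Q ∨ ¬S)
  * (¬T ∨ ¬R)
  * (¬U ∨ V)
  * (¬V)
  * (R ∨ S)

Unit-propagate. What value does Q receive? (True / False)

(P) stands alone — P = True.
(¬P ∨ ¬V): since P = True, the clause reduces to (¬V). V = False.
(¬U ∨ V): since V = False, the clause reduces to (¬U). U = False.
(T ∨ U): since U = False, the clause reduces to (T). T = True.
(¬R ∨ ¬T): since T = True, the clause reduces to (¬R). R = False.
In (S ∨ R), R is now false; S must hold, so S = True.
(¬Q ∨ ¬S) with S = True leaves only ¬Q, so Q = False.

False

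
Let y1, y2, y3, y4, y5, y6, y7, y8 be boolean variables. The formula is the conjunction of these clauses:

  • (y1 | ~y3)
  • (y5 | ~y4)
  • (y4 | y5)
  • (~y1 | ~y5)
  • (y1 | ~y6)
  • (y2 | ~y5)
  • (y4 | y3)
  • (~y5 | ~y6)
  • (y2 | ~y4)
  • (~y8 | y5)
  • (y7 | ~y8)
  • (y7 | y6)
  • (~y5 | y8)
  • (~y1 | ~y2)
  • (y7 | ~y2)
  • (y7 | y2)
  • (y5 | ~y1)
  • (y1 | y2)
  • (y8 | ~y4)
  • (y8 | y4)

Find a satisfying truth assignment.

y7 occurs only positively in the remaining clauses — set y7 = True.
Set y1 = False and propagate.
  then y3 is forced to False.
  then y6 is forced to False.
  then y4 is forced to True.
  then y5 is forced to True.
  then y2 is forced to True.
  then y8 is forced to True.

y1=0, y2=1, y3=0, y4=1, y5=1, y6=0, y7=1, y8=1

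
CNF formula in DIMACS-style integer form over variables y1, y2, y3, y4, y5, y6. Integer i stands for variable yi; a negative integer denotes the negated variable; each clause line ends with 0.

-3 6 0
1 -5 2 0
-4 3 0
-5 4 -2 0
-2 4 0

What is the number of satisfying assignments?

16

Split on y2, then y4.
  y2=1, y4=1: remaining (y1,y3,y5,y6) ∈ {(0,1,0,1); (0,1,1,1); (1,1,0,1); (1,1,1,1)} — 4.
  y2=1, y4=0: a clause becomes empty — 0.
  y2=0, y4=1: remaining (y1,y3,y5,y6) ∈ {(0,1,0,1); (1,1,0,1); (1,1,1,1)} — 3.
  y2=0, y4=0: 9 of the 16 assignments to (y1,y3,y5,y6) work.
Total: 4 + 0 + 3 + 9 = 16.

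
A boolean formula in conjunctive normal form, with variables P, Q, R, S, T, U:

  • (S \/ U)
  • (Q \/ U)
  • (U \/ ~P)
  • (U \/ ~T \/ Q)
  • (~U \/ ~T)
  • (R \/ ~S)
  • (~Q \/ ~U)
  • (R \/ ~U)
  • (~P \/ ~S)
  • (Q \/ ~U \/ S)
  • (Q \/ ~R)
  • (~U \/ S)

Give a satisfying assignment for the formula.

P=0, Q=1, R=1, S=1, T=1, U=0

Pure literal: P appears only negated; assign P = False.
Set Q = True and propagate.
  then U is forced to False.
  then S is forced to True.
  then R is forced to True.
T is now unconstrained; take T = True.
Every clause has at least one true literal under this assignment.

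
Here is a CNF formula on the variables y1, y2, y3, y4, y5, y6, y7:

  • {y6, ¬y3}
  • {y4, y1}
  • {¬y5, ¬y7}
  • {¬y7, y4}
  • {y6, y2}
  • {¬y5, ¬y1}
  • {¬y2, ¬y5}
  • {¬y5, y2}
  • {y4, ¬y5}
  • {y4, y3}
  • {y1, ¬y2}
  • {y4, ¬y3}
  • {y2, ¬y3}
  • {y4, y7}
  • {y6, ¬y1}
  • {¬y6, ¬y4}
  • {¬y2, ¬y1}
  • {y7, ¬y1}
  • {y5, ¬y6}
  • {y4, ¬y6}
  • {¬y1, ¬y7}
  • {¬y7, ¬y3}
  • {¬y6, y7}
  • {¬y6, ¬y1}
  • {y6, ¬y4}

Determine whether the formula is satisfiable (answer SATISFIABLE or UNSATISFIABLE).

y4 = True:
  propagation gives y6=False; an empty clause results — contradiction.
y4 = False:
  propagation gives y1=True, y7=False; an empty clause results — contradiction.
Every branch closes, so no satisfying assignment exists.

UNSATISFIABLE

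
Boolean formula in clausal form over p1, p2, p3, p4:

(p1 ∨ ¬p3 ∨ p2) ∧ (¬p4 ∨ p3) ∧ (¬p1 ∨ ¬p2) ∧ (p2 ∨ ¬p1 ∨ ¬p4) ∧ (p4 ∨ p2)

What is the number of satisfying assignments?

3

Satisfying assignments:
  p1=F p2=T p3=F p4=F
  p1=F p2=T p3=T p4=F
  p1=F p2=T p3=T p4=T
That's 3 in total.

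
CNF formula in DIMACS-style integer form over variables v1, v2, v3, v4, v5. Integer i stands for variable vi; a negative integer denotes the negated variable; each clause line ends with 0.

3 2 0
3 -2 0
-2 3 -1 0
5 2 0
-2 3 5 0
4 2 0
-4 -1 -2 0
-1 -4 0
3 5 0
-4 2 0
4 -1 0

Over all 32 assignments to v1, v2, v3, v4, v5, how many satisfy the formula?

4

Satisfying assignments:
  v1=0 v2=1 v3=1 v4=0 v5=0
  v1=0 v2=1 v3=1 v4=0 v5=1
  v1=0 v2=1 v3=1 v4=1 v5=0
  v1=0 v2=1 v3=1 v4=1 v5=1
Count: 4.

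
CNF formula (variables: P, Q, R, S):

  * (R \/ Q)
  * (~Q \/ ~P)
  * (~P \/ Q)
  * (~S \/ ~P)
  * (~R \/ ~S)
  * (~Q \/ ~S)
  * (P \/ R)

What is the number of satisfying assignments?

2

Satisfying assignments:
  P=F Q=F R=T S=F
  P=F Q=T R=T S=F
Count: 2.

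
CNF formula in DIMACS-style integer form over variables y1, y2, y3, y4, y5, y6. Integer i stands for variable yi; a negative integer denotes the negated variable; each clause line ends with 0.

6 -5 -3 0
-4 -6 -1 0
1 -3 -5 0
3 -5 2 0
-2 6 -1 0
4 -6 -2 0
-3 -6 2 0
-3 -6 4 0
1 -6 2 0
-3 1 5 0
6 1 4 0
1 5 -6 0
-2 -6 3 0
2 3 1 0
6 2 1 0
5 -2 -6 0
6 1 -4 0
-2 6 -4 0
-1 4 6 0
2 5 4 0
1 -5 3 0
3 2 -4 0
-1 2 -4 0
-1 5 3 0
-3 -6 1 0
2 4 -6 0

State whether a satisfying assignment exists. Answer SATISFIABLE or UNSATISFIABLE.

UNSATISFIABLE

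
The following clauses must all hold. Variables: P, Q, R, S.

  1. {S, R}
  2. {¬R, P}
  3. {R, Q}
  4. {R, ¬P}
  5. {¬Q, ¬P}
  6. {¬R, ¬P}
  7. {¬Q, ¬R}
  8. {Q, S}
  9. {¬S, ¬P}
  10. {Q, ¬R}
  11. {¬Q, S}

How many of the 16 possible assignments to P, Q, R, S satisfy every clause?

1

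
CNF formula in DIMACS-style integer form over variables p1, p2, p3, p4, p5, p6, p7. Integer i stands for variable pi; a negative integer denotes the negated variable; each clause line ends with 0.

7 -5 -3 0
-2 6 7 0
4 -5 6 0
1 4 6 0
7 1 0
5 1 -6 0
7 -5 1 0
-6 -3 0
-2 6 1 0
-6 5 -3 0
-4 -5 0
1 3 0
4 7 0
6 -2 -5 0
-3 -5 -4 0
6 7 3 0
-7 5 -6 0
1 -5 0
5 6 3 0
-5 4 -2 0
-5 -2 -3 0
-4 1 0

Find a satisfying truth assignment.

p1=T, p2=F, p3=F, p4=T, p5=F, p6=T, p7=F

Check each clause:
  1. (~p5 \/ p7 \/ ~p3) — ~p5 is true.
  2. (~p2 \/ p6 \/ p7) — p6 is true.
  3. (p4 \/ ~p5 \/ p6) — ~p5 is true.
  4. (p1 \/ p4 \/ p6) — p1 is true.
  5. (p7 \/ p1) — p1 is true.
  6. (p5 \/ ~p6 \/ p1) — p1 is true.
  7. (~p5 \/ p1 \/ p7) — p1 is true.
  8. (~p6 \/ ~p3) — ~p3 is true.
  9. (p6 \/ p1 \/ ~p2) — p1 is true.
  10. (p5 \/ ~p6 \/ ~p3) — ~p3 is true.
  11. (~p4 \/ ~p5) — ~p5 is true.
  12. (p1 \/ p3) — p1 is true.
  13. (p4 \/ p7) — p4 is true.
  14. (~p2 \/ ~p5 \/ p6) — ~p5 is true.
  15. (~p5 \/ ~p4 \/ ~p3) — ~p5 is true.
  16. (p7 \/ p3 \/ p6) — p6 is true.
  17. (~p6 \/ p5 \/ ~p7) — ~p7 is true.
  18. (p1 \/ ~p5) — p1 is true.
  19. (p5 \/ p3 \/ p6) — p6 is true.
  20. (~p2 \/ ~p5 \/ p4) — ~p5 is true.
  21. (~p3 \/ ~p2 \/ ~p5) — ~p5 is true.
  22. (~p4 \/ p1) — p1 is true.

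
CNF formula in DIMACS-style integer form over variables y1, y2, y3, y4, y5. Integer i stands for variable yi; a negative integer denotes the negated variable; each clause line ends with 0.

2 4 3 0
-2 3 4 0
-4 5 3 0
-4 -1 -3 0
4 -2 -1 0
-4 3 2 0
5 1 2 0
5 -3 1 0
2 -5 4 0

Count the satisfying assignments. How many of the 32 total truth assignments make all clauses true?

6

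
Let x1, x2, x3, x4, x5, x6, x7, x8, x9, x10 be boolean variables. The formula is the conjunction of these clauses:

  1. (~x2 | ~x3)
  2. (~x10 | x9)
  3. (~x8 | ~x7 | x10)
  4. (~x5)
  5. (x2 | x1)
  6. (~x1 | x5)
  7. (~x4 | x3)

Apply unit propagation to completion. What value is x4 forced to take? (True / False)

False

Unit clause (~x5) sets x5 = False.
From (x5 | ~x1) and x5 = False: x1 = False.
In (x1 | x2), x1 is now false; x2 must hold, so x2 = True.
(~x2 | ~x3) with x2 = True leaves only ~x3, so x3 = False.
In (x3 | ~x4), x3 is now false; ~x4 must hold, so x4 = False.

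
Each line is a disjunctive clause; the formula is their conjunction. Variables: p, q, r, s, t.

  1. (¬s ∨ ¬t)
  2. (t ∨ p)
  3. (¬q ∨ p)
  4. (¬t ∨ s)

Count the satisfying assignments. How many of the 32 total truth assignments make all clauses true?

8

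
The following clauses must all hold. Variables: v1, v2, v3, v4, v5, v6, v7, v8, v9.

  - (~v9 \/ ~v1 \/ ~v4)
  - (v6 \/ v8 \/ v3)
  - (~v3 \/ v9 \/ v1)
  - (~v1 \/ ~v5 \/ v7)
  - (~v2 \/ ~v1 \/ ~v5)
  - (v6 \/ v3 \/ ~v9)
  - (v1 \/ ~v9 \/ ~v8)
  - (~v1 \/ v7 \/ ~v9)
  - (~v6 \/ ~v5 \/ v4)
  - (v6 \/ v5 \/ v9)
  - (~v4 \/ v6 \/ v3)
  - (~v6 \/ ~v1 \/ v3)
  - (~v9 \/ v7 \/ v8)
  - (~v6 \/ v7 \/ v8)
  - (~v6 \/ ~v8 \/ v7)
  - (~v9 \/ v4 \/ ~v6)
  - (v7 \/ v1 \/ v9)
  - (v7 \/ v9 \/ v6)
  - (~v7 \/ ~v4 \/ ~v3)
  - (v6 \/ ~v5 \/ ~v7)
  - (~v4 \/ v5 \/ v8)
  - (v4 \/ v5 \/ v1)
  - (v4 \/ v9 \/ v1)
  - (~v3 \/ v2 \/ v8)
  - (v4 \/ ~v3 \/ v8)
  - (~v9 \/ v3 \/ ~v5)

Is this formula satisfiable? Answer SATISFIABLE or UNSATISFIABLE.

Branch on v1: take v1 = False.
Branch on v2: take v2 = True.
Try v3 = False.
The remaining clauses are satisfied by v4 = True, v5 = True, v6 = True, v7 = True, v8 = False, v9 = False.
Every clause has at least one true literal under this assignment.
So v1=False  v2=True  v3=False  v4=True  v5=True  v6=True  v7=True  v8=False  v9=False is a satisfying assignment.

SATISFIABLE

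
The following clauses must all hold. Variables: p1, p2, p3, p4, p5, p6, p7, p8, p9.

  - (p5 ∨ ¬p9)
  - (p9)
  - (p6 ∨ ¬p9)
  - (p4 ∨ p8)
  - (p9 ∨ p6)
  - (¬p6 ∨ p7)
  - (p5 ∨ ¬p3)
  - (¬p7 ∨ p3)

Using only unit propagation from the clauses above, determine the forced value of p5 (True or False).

True

(p9) is a unit clause: p9 = True.
(¬p9 ∨ p5): since p9 = True, the clause reduces to (p5). p5 = True.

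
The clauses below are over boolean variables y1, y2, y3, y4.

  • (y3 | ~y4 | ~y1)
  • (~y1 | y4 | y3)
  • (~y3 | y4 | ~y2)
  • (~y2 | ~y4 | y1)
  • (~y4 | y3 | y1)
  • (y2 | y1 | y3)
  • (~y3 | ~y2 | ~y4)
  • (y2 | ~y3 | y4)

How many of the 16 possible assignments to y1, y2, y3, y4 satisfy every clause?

3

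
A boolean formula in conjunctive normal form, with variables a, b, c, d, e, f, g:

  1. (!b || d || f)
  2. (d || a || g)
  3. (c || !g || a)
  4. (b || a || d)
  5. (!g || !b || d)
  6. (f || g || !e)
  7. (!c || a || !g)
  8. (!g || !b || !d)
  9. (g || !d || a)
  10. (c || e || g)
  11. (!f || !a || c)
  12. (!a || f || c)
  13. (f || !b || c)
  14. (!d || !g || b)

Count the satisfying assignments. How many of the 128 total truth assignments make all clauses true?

Split on g, then a.
  g=T, a=T: remaining (b,c,d,e,f) ∈ {(F,T,F,F,F); (F,T,F,F,T); (F,T,F,T,F); (F,T,F,T,T)} — 4.
  g=T, a=F: a clause becomes empty — 0.
  g=F, a=T: 11 of the 32 assignments to (b,c,d,e,f) work.
  g=F, a=F: a clause becomes empty — 0.
Total: 4 + 0 + 11 + 0 = 15.

15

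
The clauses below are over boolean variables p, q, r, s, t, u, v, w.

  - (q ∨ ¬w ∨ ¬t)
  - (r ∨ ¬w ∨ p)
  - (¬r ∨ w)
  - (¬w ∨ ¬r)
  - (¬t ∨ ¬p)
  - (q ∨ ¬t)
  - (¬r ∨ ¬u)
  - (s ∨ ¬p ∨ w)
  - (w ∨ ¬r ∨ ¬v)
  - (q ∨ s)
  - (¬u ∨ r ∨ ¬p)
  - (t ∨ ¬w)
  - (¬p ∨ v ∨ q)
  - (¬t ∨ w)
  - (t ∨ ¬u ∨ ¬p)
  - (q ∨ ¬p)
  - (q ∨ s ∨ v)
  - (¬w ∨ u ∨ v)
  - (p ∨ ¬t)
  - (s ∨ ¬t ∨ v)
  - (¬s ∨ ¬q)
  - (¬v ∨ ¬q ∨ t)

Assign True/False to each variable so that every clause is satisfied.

Set p = False and propagate.
  then t is forced to False.
  then w is forced to False.
  then r is forced to False.
The remaining clauses are satisfied by q = False, s = True, u = True, v = True.
Check each clause:
  1. (¬t ∨ ¬w ∨ q) — ¬w is true.
  2. (p ∨ ¬w ∨ r) — ¬w is true.
  3. (¬r ∨ w) — ¬r is true.
  4. (¬r ∨ ¬w) — ¬w is true.
  5. (¬t ∨ ¬p) — ¬t is true.
  6. (¬t ∨ q) — ¬t is true.
  7. (¬r ∨ ¬u) — ¬r is true.
  8. (w ∨ s ∨ ¬p) — s is true.
  9. (¬r ∨ w ∨ ¬v) — ¬r is true.
  10. (q ∨ s) — s is true.
  11. (r ∨ ¬u ∨ ¬p) — ¬p is true.
  12. (t ∨ ¬w) — ¬w is true.
  13. (¬p ∨ v ∨ q) — ¬p is true.
  14. (¬t ∨ w) — ¬t is true.
  15. (¬u ∨ t ∨ ¬p) — ¬p is true.
  16. (q ∨ ¬p) — ¬p is true.
  17. (q ∨ v ∨ s) — s is true.
  18. (v ∨ u ∨ ¬w) — ¬w is true.
  19. (¬t ∨ p) — ¬t is true.
  20. (s ∨ v ∨ ¬t) — ¬t is true.
  21. (¬q ∨ ¬s) — ¬q is true.
  22. (¬v ∨ ¬q ∨ t) — ¬q is true.

p=False  q=False  r=False  s=True  t=False  u=True  v=True  w=False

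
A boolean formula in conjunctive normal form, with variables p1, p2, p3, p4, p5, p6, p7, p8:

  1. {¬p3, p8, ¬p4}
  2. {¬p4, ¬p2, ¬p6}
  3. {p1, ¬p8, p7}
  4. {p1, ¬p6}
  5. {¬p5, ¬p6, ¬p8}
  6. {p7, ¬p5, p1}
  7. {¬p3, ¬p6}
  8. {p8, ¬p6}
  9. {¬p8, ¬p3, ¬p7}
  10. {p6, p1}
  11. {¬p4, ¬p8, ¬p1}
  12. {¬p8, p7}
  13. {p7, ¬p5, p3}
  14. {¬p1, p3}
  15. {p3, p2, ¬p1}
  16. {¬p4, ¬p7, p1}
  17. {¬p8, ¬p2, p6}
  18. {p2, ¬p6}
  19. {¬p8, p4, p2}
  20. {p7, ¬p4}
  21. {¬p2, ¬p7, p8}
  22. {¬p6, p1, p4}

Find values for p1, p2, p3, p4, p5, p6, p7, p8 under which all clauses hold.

p1=True  p2=False  p3=True  p4=False  p5=False  p6=False  p7=True  p8=False

Check each clause:
  1. {¬p4, p8, ¬p3} — ¬p4 is true.
  2. {¬p4, ¬p6, ¬p2} — ¬p6 is true.
  3. {p7, p1, ¬p8} — ¬p8 is true.
  4. {¬p6, p1} — p1 is true.
  5. {¬p6, ¬p8, ¬p5} — ¬p8 is true.
  6. {¬p5, p1, p7} — p1 is true.
  7. {¬p3, ¬p6} — ¬p6 is true.
  8. {p8, ¬p6} — ¬p6 is true.
  9. {¬p7, ¬p8, ¬p3} — ¬p8 is true.
  10. {p1, p6} — p1 is true.
  11. {¬p1, ¬p4, ¬p8} — ¬p8 is true.
  12. {¬p8, p7} — ¬p8 is true.
  13. {¬p5, p3, p7} — ¬p5 is true.
  14. {p3, ¬p1} — p3 is true.
  15. {p2, p3, ¬p1} — p3 is true.
  16. {¬p7, ¬p4, p1} — p1 is true.
  17. {¬p8, ¬p2, p6} — ¬p8 is true.
  18. {¬p6, p2} — ¬p6 is true.
  19. {p2, p4, ¬p8} — ¬p8 is true.
  20. {¬p4, p7} — ¬p4 is true.
  21. {¬p2, ¬p7, p8} — ¬p2 is true.
  22. {p4, ¬p6, p1} — p1 is true.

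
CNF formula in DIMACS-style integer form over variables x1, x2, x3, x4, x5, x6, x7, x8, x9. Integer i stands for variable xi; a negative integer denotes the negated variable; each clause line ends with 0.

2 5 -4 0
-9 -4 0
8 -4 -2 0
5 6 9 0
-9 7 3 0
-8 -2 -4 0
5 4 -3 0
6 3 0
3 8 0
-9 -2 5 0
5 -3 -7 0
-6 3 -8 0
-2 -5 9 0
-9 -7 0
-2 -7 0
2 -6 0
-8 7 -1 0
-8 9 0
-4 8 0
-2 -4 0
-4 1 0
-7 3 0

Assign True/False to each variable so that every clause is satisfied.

Set x1 = False and propagate.
  then x4 is forced to False.
For the remaining variables, x2 = False, x3 = True, x5 = True, x6 = False, x7 = False, x8 = False, x9 = True works.

x1=F, x2=F, x3=T, x4=F, x5=T, x6=F, x7=F, x8=F, x9=T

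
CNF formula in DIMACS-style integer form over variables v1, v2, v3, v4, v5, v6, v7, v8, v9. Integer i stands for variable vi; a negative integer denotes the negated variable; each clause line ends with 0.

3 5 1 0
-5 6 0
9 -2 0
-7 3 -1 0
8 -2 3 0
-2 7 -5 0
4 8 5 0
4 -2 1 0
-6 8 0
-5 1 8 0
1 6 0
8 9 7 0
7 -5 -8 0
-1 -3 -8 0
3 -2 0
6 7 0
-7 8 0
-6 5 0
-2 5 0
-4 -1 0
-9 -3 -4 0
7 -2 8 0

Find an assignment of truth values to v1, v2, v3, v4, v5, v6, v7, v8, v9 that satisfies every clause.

v1 = 0  v2 = 0  v3 = 1  v4 = 1  v5 = 1  v6 = 1  v7 = 1  v8 = 1  v9 = 0

Check each clause:
  1. (v1 | v5 | v3) — v3 is true.
  2. (v6 | ~v5) — v6 is true.
  3. (~v2 | v9) — ~v2 is true.
  4. (~v7 | ~v1 | v3) — v3 is true.
  5. (v8 | v3 | ~v2) — v8 is true.
  6. (v7 | ~v2 | ~v5) — ~v2 is true.
  7. (v4 | v8 | v5) — v8 is true.
  8. (~v2 | v1 | v4) — v4 is true.
  9. (~v6 | v8) — v8 is true.
  10. (v8 | v1 | ~v5) — v8 is true.
  11. (v6 | v1) — v6 is true.
  12. (v9 | v8 | v7) — v8 is true.
  13. (v7 | ~v8 | ~v5) — v7 is true.
  14. (~v1 | ~v3 | ~v8) — ~v1 is true.
  15. (v3 | ~v2) — v3 is true.
  16. (v7 | v6) — v6 is true.
  17. (~v7 | v8) — v8 is true.
  18. (~v6 | v5) — v5 is true.
  19. (v5 | ~v2) — v5 is true.
  20. (~v4 | ~v1) — ~v1 is true.
  21. (~v4 | ~v9 | ~v3) — ~v9 is true.
  22. (v8 | ~v2 | v7) — v8 is true.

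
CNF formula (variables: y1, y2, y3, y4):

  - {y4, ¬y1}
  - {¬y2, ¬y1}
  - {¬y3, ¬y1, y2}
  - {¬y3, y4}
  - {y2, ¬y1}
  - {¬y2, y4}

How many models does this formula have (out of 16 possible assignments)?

5

Satisfying assignments:
  y1=0 y2=0 y3=0 y4=0
  y1=0 y2=0 y3=0 y4=1
  y1=0 y2=0 y3=1 y4=1
  y1=0 y2=1 y3=0 y4=1
  y1=0 y2=1 y3=1 y4=1
That's 5 in total.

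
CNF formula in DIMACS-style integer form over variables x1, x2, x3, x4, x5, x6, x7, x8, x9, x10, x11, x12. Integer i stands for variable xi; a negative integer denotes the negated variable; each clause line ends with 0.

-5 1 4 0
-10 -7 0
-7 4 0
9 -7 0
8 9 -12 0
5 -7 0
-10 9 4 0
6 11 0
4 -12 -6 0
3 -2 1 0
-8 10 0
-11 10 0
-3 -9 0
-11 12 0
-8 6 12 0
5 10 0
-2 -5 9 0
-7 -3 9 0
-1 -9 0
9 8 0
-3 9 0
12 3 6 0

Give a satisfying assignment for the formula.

x1=0, x2=0, x3=0, x4=1, x5=1, x6=1, x7=0, x8=1, x9=0, x10=1, x11=0, x12=0

Pure literal: x2 appears only negated; assign x2 = False.
x4 occurs only positively in the remaining clauses — set x4 = True.
Branch on x1: take x1 = False.
Set x3 = False and propagate.
Branch on x5: take x5 = True.
For the remaining variables, x6 = True, x7 = False, x8 = True, x9 = False, x10 = True, x11 = False, x12 = False works.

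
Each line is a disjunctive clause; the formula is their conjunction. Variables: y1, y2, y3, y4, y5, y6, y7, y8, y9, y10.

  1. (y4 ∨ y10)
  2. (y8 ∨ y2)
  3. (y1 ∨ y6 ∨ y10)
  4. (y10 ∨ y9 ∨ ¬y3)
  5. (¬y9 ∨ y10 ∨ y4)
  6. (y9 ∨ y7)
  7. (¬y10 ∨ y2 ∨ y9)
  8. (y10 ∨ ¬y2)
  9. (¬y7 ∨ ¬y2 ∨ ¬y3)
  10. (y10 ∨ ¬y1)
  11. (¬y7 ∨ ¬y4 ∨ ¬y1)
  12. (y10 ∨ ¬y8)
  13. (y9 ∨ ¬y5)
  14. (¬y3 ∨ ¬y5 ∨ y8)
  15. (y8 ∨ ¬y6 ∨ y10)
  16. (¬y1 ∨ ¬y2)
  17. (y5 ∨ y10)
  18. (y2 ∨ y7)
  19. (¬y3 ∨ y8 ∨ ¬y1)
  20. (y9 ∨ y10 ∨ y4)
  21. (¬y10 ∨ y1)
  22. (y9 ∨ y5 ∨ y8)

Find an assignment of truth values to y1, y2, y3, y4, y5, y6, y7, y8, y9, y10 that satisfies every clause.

y1=1  y2=0  y3=1  y4=0  y5=0  y6=1  y7=1  y8=1  y9=1  y10=1

Check each clause:
  1. (y10 ∨ y4) — y10 is true.
  2. (y2 ∨ y8) — y8 is true.
  3. (y1 ∨ y10 ∨ y6) — y1 is true.
  4. (¬y3 ∨ y9 ∨ y10) — y9 is true.
  5. (y10 ∨ y4 ∨ ¬y9) — y10 is true.
  6. (y7 ∨ y9) — y9 is true.
  7. (y2 ∨ ¬y10 ∨ y9) — y9 is true.
  8. (¬y2 ∨ y10) — y10 is true.
  9. (¬y7 ∨ ¬y3 ∨ ¬y2) — ¬y2 is true.
  10. (¬y1 ∨ y10) — y10 is true.
  11. (¬y1 ∨ ¬y4 ∨ ¬y7) — ¬y4 is true.
  12. (¬y8 ∨ y10) — y10 is true.
  13. (¬y5 ∨ y9) — y9 is true.
  14. (¬y5 ∨ ¬y3 ∨ y8) — y8 is true.
  15. (y8 ∨ y10 ∨ ¬y6) — y8 is true.
  16. (¬y2 ∨ ¬y1) — ¬y2 is true.
  17. (y5 ∨ y10) — y10 is true.
  18. (y7 ∨ y2) — y7 is true.
  19. (y8 ∨ ¬y1 ∨ ¬y3) — y8 is true.
  20. (y10 ∨ y4 ∨ y9) — y9 is true.
  21. (y1 ∨ ¬y10) — y1 is true.
  22. (y5 ∨ y9 ∨ y8) — y8 is true.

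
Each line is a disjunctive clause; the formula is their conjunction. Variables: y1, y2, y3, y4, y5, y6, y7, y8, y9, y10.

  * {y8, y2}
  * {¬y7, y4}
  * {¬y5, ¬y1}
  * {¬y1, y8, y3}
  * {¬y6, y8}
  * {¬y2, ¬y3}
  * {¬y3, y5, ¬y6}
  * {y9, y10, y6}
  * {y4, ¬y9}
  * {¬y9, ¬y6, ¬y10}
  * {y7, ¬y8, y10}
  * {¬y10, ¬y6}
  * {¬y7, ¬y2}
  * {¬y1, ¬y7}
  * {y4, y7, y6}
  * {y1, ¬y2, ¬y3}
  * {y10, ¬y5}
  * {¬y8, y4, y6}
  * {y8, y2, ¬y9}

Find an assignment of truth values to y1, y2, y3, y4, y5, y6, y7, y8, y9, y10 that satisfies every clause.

y4 occurs only positively in the remaining clauses — set y4 = True.
Try y1 = False.
Set y2 = False and propagate.
  then y8 is forced to True.
Branch on y3: take y3 = True.
For the remaining variables, y5 = True, y6 = False, y7 = False, y9 = True, y10 = True works.

y1=F  y2=F  y3=T  y4=T  y5=T  y6=F  y7=F  y8=T  y9=T  y10=T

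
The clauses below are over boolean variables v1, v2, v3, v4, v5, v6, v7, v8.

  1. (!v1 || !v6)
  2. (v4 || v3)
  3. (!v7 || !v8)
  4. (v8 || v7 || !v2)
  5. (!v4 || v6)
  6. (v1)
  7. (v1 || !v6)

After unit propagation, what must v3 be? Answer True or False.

(v1) stands alone — v1 = True.
(!v1 || !v6): since v1 = True, the clause reduces to (!v6). v6 = False.
In (!v4 || v6), v6 is now false; !v4 must hold, so v4 = False.
(v3 || v4) with v4 = False leaves only v3, so v3 = True.

True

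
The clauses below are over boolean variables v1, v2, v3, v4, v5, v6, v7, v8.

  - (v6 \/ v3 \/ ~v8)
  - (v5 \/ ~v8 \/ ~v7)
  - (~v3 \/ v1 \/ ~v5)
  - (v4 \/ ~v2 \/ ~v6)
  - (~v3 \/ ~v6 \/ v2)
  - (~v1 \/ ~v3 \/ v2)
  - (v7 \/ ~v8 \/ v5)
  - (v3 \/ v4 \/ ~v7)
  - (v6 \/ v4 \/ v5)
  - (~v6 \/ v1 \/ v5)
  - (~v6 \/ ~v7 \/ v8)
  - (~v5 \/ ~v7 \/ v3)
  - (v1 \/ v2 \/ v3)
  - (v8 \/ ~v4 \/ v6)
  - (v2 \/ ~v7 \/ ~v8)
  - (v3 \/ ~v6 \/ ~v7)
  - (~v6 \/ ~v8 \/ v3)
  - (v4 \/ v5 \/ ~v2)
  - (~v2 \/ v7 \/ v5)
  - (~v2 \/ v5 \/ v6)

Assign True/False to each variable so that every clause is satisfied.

v1=True, v2=True, v3=True, v4=True, v5=True, v6=False, v7=True, v8=True

Set v1 = True and propagate.
The remaining clauses are satisfied by v2 = True, v3 = True, v4 = True, v5 = True, v6 = False, v7 = True, v8 = True.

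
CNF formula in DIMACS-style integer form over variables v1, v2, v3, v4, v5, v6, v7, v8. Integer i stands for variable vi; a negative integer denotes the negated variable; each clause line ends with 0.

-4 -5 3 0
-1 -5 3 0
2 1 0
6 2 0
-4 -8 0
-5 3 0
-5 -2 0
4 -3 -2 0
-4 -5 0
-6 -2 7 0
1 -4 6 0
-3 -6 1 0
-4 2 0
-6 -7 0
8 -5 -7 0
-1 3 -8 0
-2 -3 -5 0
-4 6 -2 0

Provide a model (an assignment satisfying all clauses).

Try v1 = True.
Try v2 = False.
  then v6 is forced to True.
  then v4 is forced to False.
  then v7 is forced to False.
Set v3 = True and propagate.
v5, v8 are now unconstrained; take v5 = True, v8 = True.
Every clause has at least one true literal under this assignment.
Check each clause:
  1. (~v4 | ~v5 | v3) — v3 is true.
  2. (v3 | ~v1 | ~v5) — v3 is true.
  3. (v1 | v2) — v1 is true.
  4. (v6 | v2) — v6 is true.
  5. (~v4 | ~v8) — ~v4 is true.
  6. (~v5 | v3) — v3 is true.
  7. (~v5 | ~v2) — ~v2 is true.
  8. (v4 | ~v3 | ~v2) — ~v2 is true.
  9. (~v5 | ~v4) — ~v4 is true.
  10. (~v2 | v7 | ~v6) — ~v2 is true.
  11. (v1 | v6 | ~v4) — v1 is true.
  12. (~v3 | ~v6 | v1) — v1 is true.
  13. (~v4 | v2) — ~v4 is true.
  14. (~v6 | ~v7) — ~v7 is true.
  15. (~v7 | ~v5 | v8) — v8 is true.
  16. (v3 | ~v1 | ~v8) — v3 is true.
  17. (~v5 | ~v2 | ~v3) — ~v2 is true.
  18. (~v2 | v6 | ~v4) — ~v4 is true.

v1=True, v2=False, v3=True, v4=False, v5=True, v6=True, v7=False, v8=True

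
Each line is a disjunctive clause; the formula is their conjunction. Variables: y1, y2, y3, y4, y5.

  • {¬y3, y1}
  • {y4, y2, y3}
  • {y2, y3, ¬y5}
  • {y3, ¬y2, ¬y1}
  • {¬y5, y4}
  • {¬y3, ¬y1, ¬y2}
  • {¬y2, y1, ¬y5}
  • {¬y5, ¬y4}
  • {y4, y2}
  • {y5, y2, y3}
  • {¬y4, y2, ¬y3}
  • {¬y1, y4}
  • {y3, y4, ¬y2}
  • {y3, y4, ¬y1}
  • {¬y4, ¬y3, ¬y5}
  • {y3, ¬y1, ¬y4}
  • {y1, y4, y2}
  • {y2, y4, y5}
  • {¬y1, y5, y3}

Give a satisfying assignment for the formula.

Try y1 = False.
  then y3 is forced to False.
Set y2 = True and propagate.
  then y5 is forced to False.
  then y4 is forced to True.

y1=False, y2=True, y3=False, y4=True, y5=False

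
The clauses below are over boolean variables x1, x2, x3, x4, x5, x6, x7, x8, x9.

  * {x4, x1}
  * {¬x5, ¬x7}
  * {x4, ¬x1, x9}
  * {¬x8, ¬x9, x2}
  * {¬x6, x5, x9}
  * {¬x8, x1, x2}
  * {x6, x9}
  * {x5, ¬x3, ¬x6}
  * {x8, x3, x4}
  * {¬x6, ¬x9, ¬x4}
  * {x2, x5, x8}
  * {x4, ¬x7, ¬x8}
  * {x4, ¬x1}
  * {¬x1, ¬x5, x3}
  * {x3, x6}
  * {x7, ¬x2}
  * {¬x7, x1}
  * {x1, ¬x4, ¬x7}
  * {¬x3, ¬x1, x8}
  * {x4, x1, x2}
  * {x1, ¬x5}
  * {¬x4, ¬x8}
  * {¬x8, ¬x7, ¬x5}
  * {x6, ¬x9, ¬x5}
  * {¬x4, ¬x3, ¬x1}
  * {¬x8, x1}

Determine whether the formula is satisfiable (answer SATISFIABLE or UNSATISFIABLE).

x1 = True:
  propagation gives x4=True, x8=False, x3=False, x5=False; an empty clause results — contradiction.
x1 = False:
  propagation gives x4=True, x7=False, x2=False, x8=False; an empty clause results — contradiction.
Every branch closes, so no satisfying assignment exists.

UNSATISFIABLE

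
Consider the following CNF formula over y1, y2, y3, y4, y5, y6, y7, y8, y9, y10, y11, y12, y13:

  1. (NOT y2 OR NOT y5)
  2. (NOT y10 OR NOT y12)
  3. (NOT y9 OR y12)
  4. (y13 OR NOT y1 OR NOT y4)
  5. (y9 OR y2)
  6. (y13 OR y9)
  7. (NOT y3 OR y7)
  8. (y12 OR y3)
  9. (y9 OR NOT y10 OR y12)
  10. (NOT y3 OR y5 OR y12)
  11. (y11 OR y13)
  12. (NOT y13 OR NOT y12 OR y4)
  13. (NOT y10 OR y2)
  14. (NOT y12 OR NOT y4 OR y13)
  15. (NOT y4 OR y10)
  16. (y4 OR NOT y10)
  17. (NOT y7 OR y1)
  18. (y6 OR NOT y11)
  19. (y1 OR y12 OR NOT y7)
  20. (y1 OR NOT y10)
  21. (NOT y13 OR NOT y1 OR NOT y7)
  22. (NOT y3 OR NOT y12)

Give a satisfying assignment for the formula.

y1=True, y2=True, y3=False, y4=False, y5=False, y6=True, y7=False, y8=True, y9=True, y10=False, y11=True, y12=True, y13=False

Check each clause:
  1. (NOT y5 OR NOT y2) — NOT y5 is true.
  2. (NOT y12 OR NOT y10) — NOT y10 is true.
  3. (y12 OR NOT y9) — y12 is true.
  4. (y13 OR NOT y1 OR NOT y4) — NOT y4 is true.
  5. (y9 OR y2) — y9 is true.
  6. (y13 OR y9) — y9 is true.
  7. (y7 OR NOT y3) — NOT y3 is true.
  8. (y3 OR y12) — y12 is true.
  9. (y12 OR NOT y10 OR y9) — y9 is true.
  10. (y5 OR y12 OR NOT y3) — y12 is true.
  11. (y13 OR y11) — y11 is true.
  12. (NOT y13 OR y4 OR NOT y12) — NOT y13 is true.
  13. (NOT y10 OR y2) — y2 is true.
  14. (NOT y12 OR NOT y4 OR y13) — NOT y4 is true.
  15. (NOT y4 OR y10) — NOT y4 is true.
  16. (y4 OR NOT y10) — NOT y10 is true.
  17. (y1 OR NOT y7) — y1 is true.
  18. (y6 OR NOT y11) — y6 is true.
  19. (y1 OR y12 OR NOT y7) — NOT y7 is true.
  20. (NOT y10 OR y1) — y1 is true.
  21. (NOT y7 OR NOT y1 OR NOT y13) — NOT y7 is true.
  22. (NOT y3 OR NOT y12) — NOT y3 is true.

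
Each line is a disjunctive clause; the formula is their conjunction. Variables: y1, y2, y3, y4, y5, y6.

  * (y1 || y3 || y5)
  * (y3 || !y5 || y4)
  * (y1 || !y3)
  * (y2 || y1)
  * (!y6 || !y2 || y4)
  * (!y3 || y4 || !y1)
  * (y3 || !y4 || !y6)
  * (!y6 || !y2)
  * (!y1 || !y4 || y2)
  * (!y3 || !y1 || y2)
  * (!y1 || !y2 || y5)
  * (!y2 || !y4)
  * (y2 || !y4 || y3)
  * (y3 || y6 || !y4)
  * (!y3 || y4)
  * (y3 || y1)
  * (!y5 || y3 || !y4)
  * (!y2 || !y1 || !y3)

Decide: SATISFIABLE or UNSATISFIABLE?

SATISFIABLE

Set y1 = True and propagate.
Branch on y2: take y2 = False.
  then y4 is forced to False.
  then y3 is forced to False.
  then y5 is forced to False.
y6 is now unconstrained; take y6 = False.
So y1=T, y2=F, y3=F, y4=F, y5=F, y6=F is a satisfying assignment.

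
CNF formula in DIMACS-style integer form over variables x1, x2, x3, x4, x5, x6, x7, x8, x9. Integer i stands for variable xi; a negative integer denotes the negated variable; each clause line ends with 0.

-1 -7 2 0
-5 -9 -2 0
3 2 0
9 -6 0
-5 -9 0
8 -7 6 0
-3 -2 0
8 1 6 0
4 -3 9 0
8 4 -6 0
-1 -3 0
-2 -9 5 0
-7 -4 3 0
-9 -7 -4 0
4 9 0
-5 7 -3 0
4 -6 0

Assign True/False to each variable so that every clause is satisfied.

x8 occurs only positively in the remaining clauses — set x8 = True.
Set x1 = False and propagate.
Branch on x2: take x2 = False.
  then x3 is forced to True.
For the remaining variables, x4 = False, x5 = False, x6 = False, x7 = True, x9 = True works.
Every clause has at least one true literal under this assignment.

x1 = False, x2 = False, x3 = True, x4 = False, x5 = False, x6 = False, x7 = True, x8 = True, x9 = True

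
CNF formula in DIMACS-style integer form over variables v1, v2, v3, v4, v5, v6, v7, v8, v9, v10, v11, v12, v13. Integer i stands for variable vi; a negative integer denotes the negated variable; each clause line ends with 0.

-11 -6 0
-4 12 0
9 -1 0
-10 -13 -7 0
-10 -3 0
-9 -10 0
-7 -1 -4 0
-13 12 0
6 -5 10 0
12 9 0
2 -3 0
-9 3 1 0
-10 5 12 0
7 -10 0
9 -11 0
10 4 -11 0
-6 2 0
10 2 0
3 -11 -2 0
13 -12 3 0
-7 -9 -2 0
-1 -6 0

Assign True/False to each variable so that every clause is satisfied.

v11 occurs only negated in the remaining clauses — set v11 = False.
Try v1 = False.
Try v2 = True.
Set v3 = False and propagate.
  then v9 is forced to False.
  then v12 is forced to True.
  then v13 is forced to True.
The remaining clauses are satisfied by v4 = True, v5 = False, v6 = False, v7 = True, v8 = True, v10 = False.

v1=False, v2=True, v3=False, v4=True, v5=False, v6=False, v7=True, v8=True, v9=False, v10=False, v11=False, v12=True, v13=True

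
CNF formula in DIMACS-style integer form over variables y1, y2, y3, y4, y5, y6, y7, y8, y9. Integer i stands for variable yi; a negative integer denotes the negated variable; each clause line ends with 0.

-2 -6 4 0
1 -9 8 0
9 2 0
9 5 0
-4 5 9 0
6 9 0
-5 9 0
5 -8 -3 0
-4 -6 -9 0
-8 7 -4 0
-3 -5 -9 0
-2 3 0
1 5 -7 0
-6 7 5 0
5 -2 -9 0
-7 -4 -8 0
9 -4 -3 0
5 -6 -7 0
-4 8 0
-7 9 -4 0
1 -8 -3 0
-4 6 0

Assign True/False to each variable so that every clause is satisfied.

y1 = True, y2 = False, y3 = False, y4 = False, y5 = True, y6 = False, y7 = False, y8 = True, y9 = True

Check each clause:
  1. (y4 || !y6 || !y2) — !y6 is true.
  2. (!y9 || y1 || y8) — y8 is true.
  3. (y2 || y9) — y9 is true.
  4. (y5 || y9) — y9 is true.
  5. (y5 || y9 || !y4) — y9 is true.
  6. (y6 || y9) — y9 is true.
  7. (!y5 || y9) — y9 is true.
  8. (!y8 || y5 || !y3) — y5 is true.
  9. (!y4 || !y9 || !y6) — !y6 is true.
  10. (!y8 || y7 || !y4) — !y4 is true.
  11. (!y5 || !y3 || !y9) — !y3 is true.
  12. (y3 || !y2) — !y2 is true.
  13. (y5 || !y7 || y1) — !y7 is true.
  14. (!y6 || y7 || y5) — !y6 is true.
  15. (y5 || !y2 || !y9) — y5 is true.
  16. (!y7 || !y8 || !y4) — !y7 is true.
  17. (!y3 || y9 || !y4) — y9 is true.
  18. (!y6 || y5 || !y7) — !y7 is true.
  19. (!y4 || y8) — y8 is true.
  20. (y9 || !y7 || !y4) — !y7 is true.
  21. (!y8 || !y3 || y1) — y1 is true.
  22. (!y4 || y6) — !y4 is true.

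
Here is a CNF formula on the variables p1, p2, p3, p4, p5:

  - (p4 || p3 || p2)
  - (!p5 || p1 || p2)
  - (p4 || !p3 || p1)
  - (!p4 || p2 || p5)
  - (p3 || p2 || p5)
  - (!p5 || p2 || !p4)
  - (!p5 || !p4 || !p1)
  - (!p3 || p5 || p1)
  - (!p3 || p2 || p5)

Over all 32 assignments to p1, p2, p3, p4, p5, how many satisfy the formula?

12

Case analysis on p5 and p2:
  p5=T, p2=T: 5 of the 8 assignments to (p1,p3,p4) work.
  p5=T, p2=F: remaining (p1,p3,p4) ∈ {(T,T,F)} — 1.
  p5=F, p2=T: p4 free; 3 ways for (p1,p3) × 2^1 = 6.
  p5=F, p2=F: a clause becomes empty — 0.
Total: 5 + 1 + 6 + 0 = 12.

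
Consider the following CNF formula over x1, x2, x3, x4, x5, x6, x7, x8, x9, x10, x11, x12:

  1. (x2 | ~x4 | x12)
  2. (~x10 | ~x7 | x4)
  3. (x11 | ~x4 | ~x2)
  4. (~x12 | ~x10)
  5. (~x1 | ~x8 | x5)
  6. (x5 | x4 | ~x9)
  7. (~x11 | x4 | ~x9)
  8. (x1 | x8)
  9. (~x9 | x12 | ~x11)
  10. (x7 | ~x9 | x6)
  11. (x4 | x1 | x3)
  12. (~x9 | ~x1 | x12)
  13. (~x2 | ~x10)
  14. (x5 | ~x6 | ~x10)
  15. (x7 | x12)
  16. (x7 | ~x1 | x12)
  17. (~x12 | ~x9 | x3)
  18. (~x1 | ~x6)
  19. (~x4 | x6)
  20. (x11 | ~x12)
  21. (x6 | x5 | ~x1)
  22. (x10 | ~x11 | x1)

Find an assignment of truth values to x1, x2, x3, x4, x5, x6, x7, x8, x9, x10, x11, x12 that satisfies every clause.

x3 occurs only positively in the remaining clauses — set x3 = True.
x5 occurs only positively in the remaining clauses — set x5 = True.
Branch on x1: take x1 = True.
  then x6 is forced to False.
  then x4 is forced to False.
The remaining clauses are satisfied by x2 = False, x7 = False, x8 = False, x9 = False, x10 = False, x11 = True, x12 = True.
Every clause has at least one true literal under this assignment.

x1 = True, x2 = False, x3 = True, x4 = False, x5 = True, x6 = False, x7 = False, x8 = False, x9 = False, x10 = False, x11 = True, x12 = True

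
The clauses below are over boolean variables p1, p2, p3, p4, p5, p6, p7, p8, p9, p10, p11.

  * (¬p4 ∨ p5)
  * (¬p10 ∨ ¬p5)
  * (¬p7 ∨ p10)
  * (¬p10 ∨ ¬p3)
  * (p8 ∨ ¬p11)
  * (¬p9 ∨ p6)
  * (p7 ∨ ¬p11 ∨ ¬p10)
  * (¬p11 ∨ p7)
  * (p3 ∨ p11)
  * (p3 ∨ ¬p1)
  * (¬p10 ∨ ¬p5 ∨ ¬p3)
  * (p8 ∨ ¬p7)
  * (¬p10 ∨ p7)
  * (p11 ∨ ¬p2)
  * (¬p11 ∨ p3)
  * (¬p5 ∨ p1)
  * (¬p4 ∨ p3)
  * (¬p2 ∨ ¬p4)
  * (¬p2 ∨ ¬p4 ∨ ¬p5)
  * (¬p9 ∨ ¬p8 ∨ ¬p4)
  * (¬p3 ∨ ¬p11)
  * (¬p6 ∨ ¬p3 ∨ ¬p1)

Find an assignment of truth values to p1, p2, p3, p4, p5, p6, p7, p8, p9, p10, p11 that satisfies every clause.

p1 = False  p2 = False  p3 = True  p4 = False  p5 = False  p6 = True  p7 = False  p8 = True  p9 = True  p10 = False  p11 = False

Check each clause:
  1. (p5 ∨ ¬p4) — ¬p4 is true.
  2. (¬p10 ∨ ¬p5) — ¬p5 is true.
  3. (p10 ∨ ¬p7) — ¬p7 is true.
  4. (¬p3 ∨ ¬p10) — ¬p10 is true.
  5. (p8 ∨ ¬p11) — p8 is true.
  6. (¬p9 ∨ p6) — p6 is true.
  7. (p7 ∨ ¬p11 ∨ ¬p10) — ¬p11 is true.
  8. (¬p11 ∨ p7) — ¬p11 is true.
  9. (p11 ∨ p3) — p3 is true.
  10. (¬p1 ∨ p3) — p3 is true.
  11. (¬p5 ∨ ¬p3 ∨ ¬p10) — ¬p5 is true.
  12. (¬p7 ∨ p8) — p8 is true.
  13. (p7 ∨ ¬p10) — ¬p10 is true.
  14. (¬p2 ∨ p11) — ¬p2 is true.
  15. (p3 ∨ ¬p11) — p3 is true.
  16. (p1 ∨ ¬p5) — ¬p5 is true.
  17. (¬p4 ∨ p3) — p3 is true.
  18. (¬p4 ∨ ¬p2) — ¬p4 is true.
  19. (¬p5 ∨ ¬p2 ∨ ¬p4) — ¬p5 is true.
  20. (¬p9 ∨ ¬p4 ∨ ¬p8) — ¬p4 is true.
  21. (¬p11 ∨ ¬p3) — ¬p11 is true.
  22. (¬p6 ∨ ¬p1 ∨ ¬p3) — ¬p1 is true.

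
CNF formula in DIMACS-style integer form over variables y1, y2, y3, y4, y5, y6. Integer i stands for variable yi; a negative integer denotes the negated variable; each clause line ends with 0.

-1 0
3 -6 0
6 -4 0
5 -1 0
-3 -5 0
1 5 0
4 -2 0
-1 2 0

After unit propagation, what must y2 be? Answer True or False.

False

(~y1) stands alone — y1 = False.
(y5 \/ y1): since y1 = False, the clause reduces to (y5). y5 = True.
(~y5 \/ ~y3): since y5 = True, the clause reduces to (~y3). y3 = False.
(y3 \/ ~y6) with y3 = False leaves only ~y6, so y6 = False.
(y6 \/ ~y4): since y6 = False, the clause reduces to (~y4). y4 = False.
From (~y2 \/ y4) and y4 = False: y2 = False.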